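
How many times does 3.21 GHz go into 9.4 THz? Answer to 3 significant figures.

2930

(9.4 × 10¹²) / (3.21 × 10⁹) = 2.928 × 10³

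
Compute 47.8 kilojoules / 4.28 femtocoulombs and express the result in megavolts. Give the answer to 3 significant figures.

11200000000000 megavolts

(47.8 × 10^3) / (4.28 × 10^-15) = 11.168 × 10^18 V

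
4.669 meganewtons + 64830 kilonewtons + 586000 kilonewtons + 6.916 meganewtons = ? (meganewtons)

In meganewtons:
  4.669 meganewtons → 4.669
  64830 kilonewtons = 64830 × 10⁻³ meganewtons = 64.83
  586000 kilonewtons = 586000 × 10⁻³ meganewtons = 586
  6.916 meganewtons → 6.916
Sum: 4.669 + 64.83 + 586 + 6.916 = 662.415

662.415 meganewtons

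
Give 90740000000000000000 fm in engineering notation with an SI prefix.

90.74 km

= 90.74 × 10^3 m; 10^3 is kilo.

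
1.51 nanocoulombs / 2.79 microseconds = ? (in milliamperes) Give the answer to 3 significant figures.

0.541 milliamperes

(1.51 × 10^-9) / (2.79 × 10^-6) = 0.54122 × 10^-3 A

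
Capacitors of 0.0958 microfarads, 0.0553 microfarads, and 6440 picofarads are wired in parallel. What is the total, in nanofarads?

157.54 nanofarads

In nanofarads:
  0.0958 microfarads = 0.0958 × 10³ nanofarads = 95.8
  0.0553 microfarads = 0.0553 × 10³ nanofarads = 55.3
  6440 picofarads = 6440 × 10⁻³ nanofarads = 6.44
Sum: 95.8 + 55.3 + 6.44 = 157.54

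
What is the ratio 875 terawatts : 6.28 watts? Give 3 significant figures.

139000000000000

(875 × 10¹²) / (6.28) = 139.3 × 10¹²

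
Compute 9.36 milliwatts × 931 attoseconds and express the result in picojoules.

9.36 × 10^-3 × 931 × 10^-18 = 8714.16 × 10^-21 J

0.00000871416 picojoules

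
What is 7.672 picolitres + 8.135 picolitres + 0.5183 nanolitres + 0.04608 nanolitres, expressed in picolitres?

In picolitres:
  7.672 picolitres → 7.672
  8.135 picolitres → 8.135
  0.5183 nanolitres = 0.5183e3 picolitres = 518.3
  0.04608 nanolitres = 0.04608e3 picolitres = 46.08
Sum: 7.672 + 8.135 + 518.3 + 46.08 = 580.187

580.187 picolitres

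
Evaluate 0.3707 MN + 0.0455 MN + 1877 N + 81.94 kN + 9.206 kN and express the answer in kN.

509.223 kN

In kN:
  0.3707 MN = 0.3707 × 10³ kN = 370.7
  0.0455 MN = 0.0455 × 10³ kN = 45.5
  1877 N = 1877 × 10⁻³ kN = 1.877
  81.94 kN → 81.94
  9.206 kN → 9.206
Sum: 370.7 + 45.5 + 1.877 + 81.94 + 9.206 = 509.223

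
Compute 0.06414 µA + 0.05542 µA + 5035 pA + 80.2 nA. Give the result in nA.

In nA:
  0.06414 µA = 0.06414 × 10^3 nA = 64.14
  0.05542 µA = 0.05542 × 10^3 nA = 55.42
  5035 pA = 5035 × 10^-3 nA = 5.035
  80.2 nA → 80.2
Sum: 64.14 + 55.42 + 5.035 + 80.2 = 204.795

204.795 nA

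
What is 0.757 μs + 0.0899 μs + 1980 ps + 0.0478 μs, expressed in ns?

896.68 ns

In ns:
  0.757 μs = 0.757e3 ns = 757
  0.0899 μs = 0.0899e3 ns = 89.9
  1980 ps = 1980e-3 ns = 1.98
  0.0478 μs = 0.0478e3 ns = 47.8
Sum: 757 + 89.9 + 1.98 + 47.8 = 896.68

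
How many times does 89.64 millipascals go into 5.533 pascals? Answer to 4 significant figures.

(5.533) / (89.64 × 10⁻³) = 0.061725 × 10³

61.72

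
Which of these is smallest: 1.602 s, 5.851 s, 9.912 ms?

1.602 s = 1.602 s
5.851 s = 5.851 s
9.912 ms = 0.009912 s

9.912 ms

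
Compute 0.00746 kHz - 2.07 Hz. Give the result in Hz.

In Hz:
  0.00746 kHz = 0.00746 × 10^3 Hz = 7.46
  2.07 Hz → 2.07
Difference: 7.46 - 2.07 = 5.39

5.39 Hz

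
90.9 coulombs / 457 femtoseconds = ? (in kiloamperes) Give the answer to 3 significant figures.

199000000000 kiloamperes

(90.9) / (457 × 10⁻¹⁵) = 0.19891 × 10¹⁵ A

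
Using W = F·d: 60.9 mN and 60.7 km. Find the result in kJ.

3.69663 kJ

60.9 × 10⁻³ × 60.7 × 10³ = 3696.63 J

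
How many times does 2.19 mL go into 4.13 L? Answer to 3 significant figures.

1890

(4.13) / (2.19e-3) = 1.886e3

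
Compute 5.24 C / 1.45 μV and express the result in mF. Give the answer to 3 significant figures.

3610000000 mF

(5.24) / (1.45 × 10⁻⁶) = 3.6138 × 10⁶ F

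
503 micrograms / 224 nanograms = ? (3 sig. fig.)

(503 × 10^-6) / (224 × 10^-9) = 2.246 × 10^3

2250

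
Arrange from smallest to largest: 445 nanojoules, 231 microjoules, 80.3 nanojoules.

445 nanojoules = 0.000000445 joules
231 microjoules = 0.000231 joules
80.3 nanojoules = 0.0000000803 joules

80.3 nanojoules < 445 nanojoules < 231 microjoules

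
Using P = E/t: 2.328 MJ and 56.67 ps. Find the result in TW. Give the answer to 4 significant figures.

(2.328e6) / (56.67e-12) = 0.0410799e18 W

41080 TW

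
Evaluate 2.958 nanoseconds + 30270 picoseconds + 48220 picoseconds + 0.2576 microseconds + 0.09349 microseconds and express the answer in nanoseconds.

432.538 nanoseconds

In nanoseconds:
  2.958 nanoseconds → 2.958
  30270 picoseconds = 30270 × 10⁻³ nanoseconds = 30.27
  48220 picoseconds = 48220 × 10⁻³ nanoseconds = 48.22
  0.2576 microseconds = 0.2576 × 10³ nanoseconds = 257.6
  0.09349 microseconds = 0.09349 × 10³ nanoseconds = 93.49
Sum: 2.958 + 30.27 + 48.22 + 257.6 + 93.49 = 432.538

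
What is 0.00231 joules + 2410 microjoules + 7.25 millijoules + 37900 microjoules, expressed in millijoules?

In millijoules:
  0.00231 joules = 0.00231 × 10^3 millijoules = 2.31
  2410 microjoules = 2410 × 10^-3 millijoules = 2.41
  7.25 millijoules → 7.25
  37900 microjoules = 37900 × 10^-3 millijoules = 37.9
Sum: 2.31 + 2.41 + 7.25 + 37.9 = 49.87

49.87 millijoules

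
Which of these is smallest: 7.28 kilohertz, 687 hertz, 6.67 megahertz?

687 hertz

7.28 kilohertz = 7280 hertz
687 hertz = 687 hertz
6.67 megahertz = 6670000 hertz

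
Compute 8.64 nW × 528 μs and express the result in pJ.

8.64 × 10^-9 × 528 × 10^-6 = 4561.92 × 10^-15 J

4.56192 pJ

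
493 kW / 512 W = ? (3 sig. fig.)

963

(493 × 10^3) / (512) = 0.9629 × 10^3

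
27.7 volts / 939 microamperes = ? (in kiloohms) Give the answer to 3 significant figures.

29.5 kiloohms

(27.7) / (939 × 10⁻⁶) = 0.029499 × 10⁶ Ω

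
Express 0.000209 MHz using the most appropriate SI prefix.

= 209 Hz; mantissa already in [1, 1000).

209 Hz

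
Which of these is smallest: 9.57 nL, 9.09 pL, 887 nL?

9.09 pL

9.57 nL = 0.00000000957 L
9.09 pL = 0.00000000000909 L
887 nL = 0.000000887 L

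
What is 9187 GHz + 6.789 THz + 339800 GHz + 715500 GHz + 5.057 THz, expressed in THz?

1076.333 THz

In THz:
  9187 GHz = 9187e-3 THz = 9.187
  6.789 THz → 6.789
  339800 GHz = 339800e-3 THz = 339.8
  715500 GHz = 715500e-3 THz = 715.5
  5.057 THz → 5.057
Sum: 9.187 + 6.789 + 339.8 + 715.5 + 5.057 = 1076.333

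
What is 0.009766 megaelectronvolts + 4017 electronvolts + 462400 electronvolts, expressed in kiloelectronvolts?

476.183 kiloelectronvolts

In kiloelectronvolts:
  0.009766 megaelectronvolts = 0.009766e3 kiloelectronvolts = 9.766
  4017 electronvolts = 4017e-3 kiloelectronvolts = 4.017
  462400 electronvolts = 462400e-3 kiloelectronvolts = 462.4
Sum: 9.766 + 4.017 + 462.4 = 476.183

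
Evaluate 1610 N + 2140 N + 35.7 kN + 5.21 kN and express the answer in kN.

In kN:
  1610 N = 1610 × 10^-3 kN = 1.61
  2140 N = 2140 × 10^-3 kN = 2.14
  35.7 kN → 35.7
  5.21 kN → 5.21
Sum: 1.61 + 2.14 + 35.7 + 5.21 = 44.66

44.66 kN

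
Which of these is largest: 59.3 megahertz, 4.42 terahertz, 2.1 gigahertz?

4.42 terahertz

59.3 megahertz = 59300000 hertz
4.42 terahertz = 4420000000000 hertz
2.1 gigahertz = 2100000000 hertz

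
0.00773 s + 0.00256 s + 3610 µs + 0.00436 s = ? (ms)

In ms:
  0.00773 s = 0.00773e3 ms = 7.73
  0.00256 s = 0.00256e3 ms = 2.56
  3610 µs = 3610e-3 ms = 3.61
  0.00436 s = 0.00436e3 ms = 4.36
Sum: 7.73 + 2.56 + 3.61 + 4.36 = 18.26

18.26 ms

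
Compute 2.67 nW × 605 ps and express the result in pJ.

0.00000161535 pJ

2.67 × 10^-9 × 605 × 10^-12 = 1615.35 × 10^-21 J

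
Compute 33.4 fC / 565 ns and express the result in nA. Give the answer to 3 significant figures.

(33.4 × 10^-15) / (565 × 10^-9) = 0.059115 × 10^-6 A

59.1 nA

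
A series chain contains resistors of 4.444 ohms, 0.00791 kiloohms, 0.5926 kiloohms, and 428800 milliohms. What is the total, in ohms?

In ohms:
  4.444 ohms → 4.444
  0.00791 kiloohms = 0.00791 × 10^3 ohms = 7.91
  0.5926 kiloohms = 0.5926 × 10^3 ohms = 592.6
  428800 milliohms = 428800 × 10^-3 ohms = 428.8
Sum: 4.444 + 7.91 + 592.6 + 428.8 = 1033.754

1033.754 ohms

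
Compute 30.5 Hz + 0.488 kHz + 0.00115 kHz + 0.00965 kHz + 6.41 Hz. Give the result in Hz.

In Hz:
  30.5 Hz → 30.5
  0.488 kHz = 0.488 × 10³ Hz = 488
  0.00115 kHz = 0.00115 × 10³ Hz = 1.15
  0.00965 kHz = 0.00965 × 10³ Hz = 9.65
  6.41 Hz → 6.41
Sum: 30.5 + 488 + 1.15 + 9.65 + 6.41 = 535.71

535.71 Hz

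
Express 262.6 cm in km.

0.002626 km

centi = 1e-2, kilo = 1e3; factor is 1e-5.
262.6 × 1e-5 = 0.002626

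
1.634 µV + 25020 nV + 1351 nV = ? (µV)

In µV:
  1.634 µV → 1.634
  25020 nV = 25020 × 10^-3 µV = 25.02
  1351 nV = 1351 × 10^-3 µV = 1.351
Sum: 1.634 + 25.02 + 1.351 = 28.005

28.005 µV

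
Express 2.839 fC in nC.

femto = 10^-15, nano = 10^-9; factor is 10^-6.
2.839 × 10^-6 = 0.000002839

0.000002839 nC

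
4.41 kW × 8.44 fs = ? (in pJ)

37.2204 pJ

4.41 × 10^3 × 8.44 × 10^-15 = 37.2204 × 10^-12 J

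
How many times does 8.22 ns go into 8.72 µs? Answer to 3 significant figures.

(8.72e-6) / (8.22e-9) = 1.061e3

1060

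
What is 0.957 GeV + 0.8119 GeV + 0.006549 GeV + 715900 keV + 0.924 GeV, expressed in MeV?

In MeV:
  0.957 GeV = 0.957 × 10³ MeV = 957
  0.8119 GeV = 0.8119 × 10³ MeV = 811.9
  0.006549 GeV = 0.006549 × 10³ MeV = 6.549
  715900 keV = 715900 × 10⁻³ MeV = 715.9
  0.924 GeV = 0.924 × 10³ MeV = 924
Sum: 957 + 811.9 + 6.549 + 715.9 + 924 = 3415.349

3415.349 MeV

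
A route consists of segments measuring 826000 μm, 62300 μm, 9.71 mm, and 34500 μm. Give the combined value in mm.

932.51 mm

In mm:
  826000 μm = 826000 × 10^-3 mm = 826
  62300 μm = 62300 × 10^-3 mm = 62.3
  9.71 mm → 9.71
  34500 μm = 34500 × 10^-3 mm = 34.5
Sum: 826 + 62.3 + 9.71 + 34.5 = 932.51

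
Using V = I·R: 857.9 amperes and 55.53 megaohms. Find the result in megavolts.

857.9 × 55.53 × 10^6 = 47639.187 × 10^6 V

47639.187 megavolts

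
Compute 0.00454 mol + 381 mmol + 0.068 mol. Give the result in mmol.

453.54 mmol

In mmol:
  0.00454 mol = 0.00454e3 mmol = 4.54
  381 mmol → 381
  0.068 mol = 0.068e3 mmol = 68
Sum: 4.54 + 381 + 68 = 453.54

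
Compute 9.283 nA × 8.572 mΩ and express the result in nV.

0.079573876 nV

9.283e-9 × 8.572e-3 = 79.573876e-12 V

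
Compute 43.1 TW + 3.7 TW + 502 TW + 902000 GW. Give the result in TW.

1450.8 TW

In TW:
  43.1 TW → 43.1
  3.7 TW → 3.7
  502 TW → 502
  902000 GW = 902000e-3 TW = 902
Sum: 43.1 + 3.7 + 502 + 902 = 1450.8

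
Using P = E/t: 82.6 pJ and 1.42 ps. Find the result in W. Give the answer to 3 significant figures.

58.2 W

(82.6 × 10⁻¹²) / (1.42 × 10⁻¹²) = 58.169 W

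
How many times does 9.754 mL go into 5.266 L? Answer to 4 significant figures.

539.9

(5.266) / (9.754 × 10^-3) = 0.53988 × 10^3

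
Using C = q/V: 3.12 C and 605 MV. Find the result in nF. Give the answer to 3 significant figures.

(3.12) / (605 × 10^6) = 0.005157 × 10^-6 F

5.16 nF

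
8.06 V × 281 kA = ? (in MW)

8.06 × 281 × 10³ = 2264.86 × 10³ W

2.26486 MW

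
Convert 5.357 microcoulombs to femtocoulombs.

5357000000 femtocoulombs

micro = 1e-6, femto = 1e-15; factor is 1e9.
5.357 × 1e9 = 5357000000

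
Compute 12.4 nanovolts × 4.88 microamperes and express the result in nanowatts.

0.000060512 nanowatts

12.4 × 10^-9 × 4.88 × 10^-6 = 60.512 × 10^-15 W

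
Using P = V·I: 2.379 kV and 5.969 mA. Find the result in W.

14.200251 W

2.379 × 10³ × 5.969 × 10⁻³ = 14.200251 W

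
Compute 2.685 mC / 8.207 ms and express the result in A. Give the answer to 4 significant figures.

(2.685 × 10^-3) / (8.207 × 10^-3) = 0.32716 A

0.3272 A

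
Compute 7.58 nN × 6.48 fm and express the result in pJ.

0.0000000000491184 pJ

7.58 × 10^-9 × 6.48 × 10^-15 = 49.1184 × 10^-24 J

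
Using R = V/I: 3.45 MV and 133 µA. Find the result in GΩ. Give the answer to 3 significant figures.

(3.45e6) / (133e-6) = 0.02594e12 Ω

25.9 GΩ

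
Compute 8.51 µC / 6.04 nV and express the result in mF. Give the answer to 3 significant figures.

1410000 mF

(8.51 × 10⁻⁶) / (6.04 × 10⁻⁹) = 1.4089 × 10³ F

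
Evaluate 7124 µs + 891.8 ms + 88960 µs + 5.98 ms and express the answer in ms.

In ms:
  7124 µs = 7124e-3 ms = 7.124
  891.8 ms → 891.8
  88960 µs = 88960e-3 ms = 88.96
  5.98 ms → 5.98
Sum: 7.124 + 891.8 + 88.96 + 5.98 = 993.864

993.864 ms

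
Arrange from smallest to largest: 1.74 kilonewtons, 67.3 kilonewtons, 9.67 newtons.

9.67 newtons < 1.74 kilonewtons < 67.3 kilonewtons

1.74 kilonewtons = 1740 newtons
67.3 kilonewtons = 67300 newtons
9.67 newtons = 9.67 newtons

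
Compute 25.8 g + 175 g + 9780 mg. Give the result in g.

210.58 g

In g:
  25.8 g → 25.8
  175 g → 175
  9780 mg = 9780 × 10^-3 g = 9.78
Sum: 25.8 + 175 + 9.78 = 210.58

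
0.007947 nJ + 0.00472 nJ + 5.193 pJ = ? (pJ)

In pJ:
  0.007947 nJ = 0.007947 × 10³ pJ = 7.947
  0.00472 nJ = 0.00472 × 10³ pJ = 4.72
  5.193 pJ → 5.193
Sum: 7.947 + 4.72 + 5.193 = 17.86

17.86 pJ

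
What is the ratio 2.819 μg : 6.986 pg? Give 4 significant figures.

(2.819 × 10^-6) / (6.986 × 10^-12) = 0.40352 × 10^6

403500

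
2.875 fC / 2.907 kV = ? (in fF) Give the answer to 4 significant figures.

(2.875e-15) / (2.907e3) = 0.988992e-18 F

0.0009890 fF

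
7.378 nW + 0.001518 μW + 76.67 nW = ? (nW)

In nW:
  7.378 nW → 7.378
  0.001518 μW = 0.001518e3 nW = 1.518
  76.67 nW → 76.67
Sum: 7.378 + 1.518 + 76.67 = 85.566

85.566 nW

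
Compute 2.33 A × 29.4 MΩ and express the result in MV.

2.33 × 29.4 × 10⁶ = 68.502 × 10⁶ V

68.502 MV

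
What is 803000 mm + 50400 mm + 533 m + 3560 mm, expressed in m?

1389.96 m

In m:
  803000 mm = 803000 × 10^-3 m = 803
  50400 mm = 50400 × 10^-3 m = 50.4
  533 m → 533
  3560 mm = 3560 × 10^-3 m = 3.56
Sum: 803 + 50.4 + 533 + 3.56 = 1389.96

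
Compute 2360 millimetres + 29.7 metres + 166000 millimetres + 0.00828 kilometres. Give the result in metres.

In metres:
  2360 millimetres = 2360 × 10⁻³ metres = 2.36
  29.7 metres → 29.7
  166000 millimetres = 166000 × 10⁻³ metres = 166
  0.00828 kilometres = 0.00828 × 10³ metres = 8.28
Sum: 2.36 + 29.7 + 166 + 8.28 = 206.34

206.34 metres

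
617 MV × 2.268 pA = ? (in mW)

617 × 10⁶ × 2.268 × 10⁻¹² = 1399.356 × 10⁻⁶ W

1.399356 mW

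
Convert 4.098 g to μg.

4098000 μg

(no prefix) = 10^0, micro = 10^-6; factor is 10^6.
4.098 × 10^6 = 4098000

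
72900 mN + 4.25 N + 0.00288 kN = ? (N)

In N:
  72900 mN = 72900 × 10^-3 N = 72.9
  4.25 N → 4.25
  0.00288 kN = 0.00288 × 10^3 N = 2.88
Sum: 72.9 + 4.25 + 2.88 = 80.03

80.03 N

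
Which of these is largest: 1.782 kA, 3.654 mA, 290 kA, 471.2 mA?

1.782 kA = 1782 A
3.654 mA = 0.003654 A
290 kA = 290000 A
471.2 mA = 0.4712 A

290 kA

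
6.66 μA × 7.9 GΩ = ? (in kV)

6.66e-6 × 7.9e9 = 52.614e3 V

52.614 kV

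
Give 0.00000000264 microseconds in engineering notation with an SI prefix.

2.64 femtoseconds

= 2.64 × 10^-15 seconds; 10^-15 is femto.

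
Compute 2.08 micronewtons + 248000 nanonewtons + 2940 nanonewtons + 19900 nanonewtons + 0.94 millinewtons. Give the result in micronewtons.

1212.92 micronewtons

In micronewtons:
  2.08 micronewtons → 2.08
  248000 nanonewtons = 248000e-3 micronewtons = 248
  2940 nanonewtons = 2940e-3 micronewtons = 2.94
  19900 nanonewtons = 19900e-3 micronewtons = 19.9
  0.94 millinewtons = 0.94e3 micronewtons = 940
Sum: 2.08 + 248 + 2.94 + 19.9 + 940 = 1212.92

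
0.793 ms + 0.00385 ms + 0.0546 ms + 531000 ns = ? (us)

In us:
  0.793 ms = 0.793 × 10^3 us = 793
  0.00385 ms = 0.00385 × 10^3 us = 3.85
  0.0546 ms = 0.0546 × 10^3 us = 54.6
  531000 ns = 531000 × 10^-3 us = 531
Sum: 793 + 3.85 + 54.6 + 531 = 1382.45

1382.45 us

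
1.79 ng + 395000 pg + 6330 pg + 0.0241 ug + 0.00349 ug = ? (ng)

In ng:
  1.79 ng → 1.79
  395000 pg = 395000e-3 ng = 395
  6330 pg = 6330e-3 ng = 6.33
  0.0241 ug = 0.0241e3 ng = 24.1
  0.00349 ug = 0.00349e3 ng = 3.49
Sum: 1.79 + 395 + 6.33 + 24.1 + 3.49 = 430.71

430.71 ng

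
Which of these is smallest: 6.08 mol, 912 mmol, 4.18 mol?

912 mmol

6.08 mol = 6.08 mol
912 mmol = 0.912 mol
4.18 mol = 4.18 mol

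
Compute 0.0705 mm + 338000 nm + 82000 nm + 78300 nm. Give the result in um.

In um:
  0.0705 mm = 0.0705 × 10^3 um = 70.5
  338000 nm = 338000 × 10^-3 um = 338
  82000 nm = 82000 × 10^-3 um = 82
  78300 nm = 78300 × 10^-3 um = 78.3
Sum: 70.5 + 338 + 82 + 78.3 = 568.8

568.8 um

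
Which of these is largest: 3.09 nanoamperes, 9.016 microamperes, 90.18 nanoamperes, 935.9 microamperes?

935.9 microamperes

3.09 nanoamperes = 0.00000000309 amperes
9.016 microamperes = 0.000009016 amperes
90.18 nanoamperes = 0.00000009018 amperes
935.9 microamperes = 0.0009359 amperes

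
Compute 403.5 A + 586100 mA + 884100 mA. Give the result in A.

In A:
  403.5 A → 403.5
  586100 mA = 586100 × 10^-3 A = 586.1
  884100 mA = 884100 × 10^-3 A = 884.1
Sum: 403.5 + 586.1 + 884.1 = 1873.7

1873.7 A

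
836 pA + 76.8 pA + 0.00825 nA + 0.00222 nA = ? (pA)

In pA:
  836 pA → 836
  76.8 pA → 76.8
  0.00825 nA = 0.00825 × 10³ pA = 8.25
  0.00222 nA = 0.00222 × 10³ pA = 2.22
Sum: 836 + 76.8 + 8.25 + 2.22 = 923.27

923.27 pA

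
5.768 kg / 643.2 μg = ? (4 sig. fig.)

8968000

(5.768 × 10^3) / (643.2 × 10^-6) = 0.0089677 × 10^9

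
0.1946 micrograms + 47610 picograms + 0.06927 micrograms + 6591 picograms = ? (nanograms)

In nanograms:
  0.1946 micrograms = 0.1946 × 10^3 nanograms = 194.6
  47610 picograms = 47610 × 10^-3 nanograms = 47.61
  0.06927 micrograms = 0.06927 × 10^3 nanograms = 69.27
  6591 picograms = 6591 × 10^-3 nanograms = 6.591
Sum: 194.6 + 47.61 + 69.27 + 6.591 = 318.071

318.071 nanograms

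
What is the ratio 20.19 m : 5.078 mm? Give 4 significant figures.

3976

(20.19) / (5.078 × 10⁻³) = 3.976 × 10³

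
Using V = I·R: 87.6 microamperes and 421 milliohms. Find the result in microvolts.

87.6 × 10⁻⁶ × 421 × 10⁻³ = 36879.6 × 10⁻⁹ V

36.8796 microvolts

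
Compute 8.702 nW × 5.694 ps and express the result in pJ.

8.702 × 10^-9 × 5.694 × 10^-12 = 49.549188 × 10^-21 J

0.000000049549188 pJ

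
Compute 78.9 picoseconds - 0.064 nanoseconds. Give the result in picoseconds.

14.9 picoseconds

In picoseconds:
  78.9 picoseconds → 78.9
  0.064 nanoseconds = 0.064e3 picoseconds = 64
Difference: 78.9 - 64 = 14.9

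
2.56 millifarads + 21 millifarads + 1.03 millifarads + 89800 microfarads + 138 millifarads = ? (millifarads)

252.39 millifarads

In millifarads:
  2.56 millifarads → 2.56
  21 millifarads → 21
  1.03 millifarads → 1.03
  89800 microfarads = 89800 × 10^-3 millifarads = 89.8
  138 millifarads → 138
Sum: 2.56 + 21 + 1.03 + 89.8 + 138 = 252.39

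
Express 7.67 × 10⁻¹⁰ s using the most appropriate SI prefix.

= 767 × 10⁻¹² s; 10⁻¹² is pico.

767 ps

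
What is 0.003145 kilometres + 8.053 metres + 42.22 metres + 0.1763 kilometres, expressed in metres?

229.718 metres

In metres:
  0.003145 kilometres = 0.003145e3 metres = 3.145
  8.053 metres → 8.053
  42.22 metres → 42.22
  0.1763 kilometres = 0.1763e3 metres = 176.3
Sum: 3.145 + 8.053 + 42.22 + 176.3 = 229.718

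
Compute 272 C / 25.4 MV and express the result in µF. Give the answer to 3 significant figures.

10.7 µF

(272) / (25.4 × 10^6) = 10.709 × 10^-6 F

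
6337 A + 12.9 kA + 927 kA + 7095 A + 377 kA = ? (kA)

1330.332 kA

In kA:
  6337 A = 6337 × 10^-3 kA = 6.337
  12.9 kA → 12.9
  927 kA → 927
  7095 A = 7095 × 10^-3 kA = 7.095
  377 kA → 377
Sum: 6.337 + 12.9 + 927 + 7.095 + 377 = 1330.332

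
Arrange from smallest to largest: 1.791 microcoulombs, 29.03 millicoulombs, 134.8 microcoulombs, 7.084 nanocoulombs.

7.084 nanocoulombs < 1.791 microcoulombs < 134.8 microcoulombs < 29.03 millicoulombs

1.791 microcoulombs = 0.000001791 coulombs
29.03 millicoulombs = 0.02903 coulombs
134.8 microcoulombs = 0.0001348 coulombs
7.084 nanocoulombs = 0.000000007084 coulombs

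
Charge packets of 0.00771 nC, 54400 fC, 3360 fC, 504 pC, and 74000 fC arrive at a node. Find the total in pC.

643.47 pC

In pC:
  0.00771 nC = 0.00771 × 10^3 pC = 7.71
  54400 fC = 54400 × 10^-3 pC = 54.4
  3360 fC = 3360 × 10^-3 pC = 3.36
  504 pC → 504
  74000 fC = 74000 × 10^-3 pC = 74
Sum: 7.71 + 54.4 + 3.36 + 504 + 74 = 643.47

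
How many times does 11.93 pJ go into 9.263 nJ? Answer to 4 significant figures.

776.4

(9.263e-9) / (11.93e-12) = 0.77645e3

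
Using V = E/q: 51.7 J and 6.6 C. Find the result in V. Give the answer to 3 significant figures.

7.83 V

(51.7) / (6.6) = 7.8333 V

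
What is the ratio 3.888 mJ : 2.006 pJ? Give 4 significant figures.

1938000000

(3.888 × 10⁻³) / (2.006 × 10⁻¹²) = 1.9382 × 10⁹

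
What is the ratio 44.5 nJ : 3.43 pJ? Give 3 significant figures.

(44.5 × 10⁻⁹) / (3.43 × 10⁻¹²) = 12.97 × 10³

13000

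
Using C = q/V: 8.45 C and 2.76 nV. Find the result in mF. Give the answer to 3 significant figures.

(8.45) / (2.76 × 10^-9) = 3.0616 × 10^9 F

3060000000000 mF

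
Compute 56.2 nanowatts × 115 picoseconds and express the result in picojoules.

0.000006463 picojoules

56.2 × 10^-9 × 115 × 10^-12 = 6463 × 10^-21 J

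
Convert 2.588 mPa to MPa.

milli = 10^-3, mega = 10^6; factor is 10^-9.
2.588 × 10^-9 = 0.000000002588

0.000000002588 MPa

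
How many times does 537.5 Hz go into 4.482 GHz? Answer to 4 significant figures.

8339000

(4.482e9) / (537.5) = 0.0083386e9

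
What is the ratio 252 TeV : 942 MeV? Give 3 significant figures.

(252e12) / (942e6) = 0.2675e6

268000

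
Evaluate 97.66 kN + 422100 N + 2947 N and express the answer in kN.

In kN:
  97.66 kN → 97.66
  422100 N = 422100e-3 kN = 422.1
  2947 N = 2947e-3 kN = 2.947
Sum: 97.66 + 422.1 + 2.947 = 522.707

522.707 kN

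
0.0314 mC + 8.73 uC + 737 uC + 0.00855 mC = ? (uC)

785.68 uC

In uC:
  0.0314 mC = 0.0314e3 uC = 31.4
  8.73 uC → 8.73
  737 uC → 737
  0.00855 mC = 0.00855e3 uC = 8.55
Sum: 31.4 + 8.73 + 737 + 8.55 = 785.68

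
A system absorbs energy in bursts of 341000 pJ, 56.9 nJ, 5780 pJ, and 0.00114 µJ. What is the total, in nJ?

In nJ:
  341000 pJ = 341000 × 10^-3 nJ = 341
  56.9 nJ → 56.9
  5780 pJ = 5780 × 10^-3 nJ = 5.78
  0.00114 µJ = 0.00114 × 10^3 nJ = 1.14
Sum: 341 + 56.9 + 5.78 + 1.14 = 404.82

404.82 nJ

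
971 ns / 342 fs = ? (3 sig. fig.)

(971 × 10^-9) / (342 × 10^-15) = 2.839 × 10^6

2840000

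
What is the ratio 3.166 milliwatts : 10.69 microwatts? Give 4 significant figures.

(3.166 × 10⁻³) / (10.69 × 10⁻⁶) = 0.29616 × 10³

296.2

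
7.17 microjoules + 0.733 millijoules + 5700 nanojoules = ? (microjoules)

In microjoules:
  7.17 microjoules → 7.17
  0.733 millijoules = 0.733 × 10³ microjoules = 733
  5700 nanojoules = 5700 × 10⁻³ microjoules = 5.7
Sum: 7.17 + 733 + 5.7 = 745.87

745.87 microjoules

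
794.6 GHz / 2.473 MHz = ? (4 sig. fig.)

321300

(794.6 × 10^9) / (2.473 × 10^6) = 321.31 × 10^3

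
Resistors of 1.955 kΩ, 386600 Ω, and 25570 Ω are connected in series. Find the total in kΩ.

In kΩ:
  1.955 kΩ → 1.955
  386600 Ω = 386600 × 10^-3 kΩ = 386.6
  25570 Ω = 25570 × 10^-3 kΩ = 25.57
Sum: 1.955 + 386.6 + 25.57 = 414.125

414.125 kΩ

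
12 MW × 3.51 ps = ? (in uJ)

42.12 uJ

12e6 × 3.51e-12 = 42.12e-6 J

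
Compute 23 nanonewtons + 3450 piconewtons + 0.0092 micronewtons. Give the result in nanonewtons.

35.65 nanonewtons

In nanonewtons:
  23 nanonewtons → 23
  3450 piconewtons = 3450 × 10⁻³ nanonewtons = 3.45
  0.0092 micronewtons = 0.0092 × 10³ nanonewtons = 9.2
Sum: 23 + 3.45 + 9.2 = 35.65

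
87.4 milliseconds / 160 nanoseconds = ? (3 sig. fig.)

(87.4 × 10⁻³) / (160 × 10⁻⁹) = 0.5462 × 10⁶

546000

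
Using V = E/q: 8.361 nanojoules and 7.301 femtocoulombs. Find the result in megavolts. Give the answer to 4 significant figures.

(8.361e-9) / (7.301e-15) = 1.14519e6 V

1.145 megavolts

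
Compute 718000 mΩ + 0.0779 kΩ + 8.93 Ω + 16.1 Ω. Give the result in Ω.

In Ω:
  718000 mΩ = 718000 × 10^-3 Ω = 718
  0.0779 kΩ = 0.0779 × 10^3 Ω = 77.9
  8.93 Ω → 8.93
  16.1 Ω → 16.1
Sum: 718 + 77.9 + 8.93 + 16.1 = 820.93

820.93 Ω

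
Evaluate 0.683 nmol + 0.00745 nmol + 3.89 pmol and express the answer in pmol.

694.34 pmol

In pmol:
  0.683 nmol = 0.683 × 10³ pmol = 683
  0.00745 nmol = 0.00745 × 10³ pmol = 7.45
  3.89 pmol → 3.89
Sum: 683 + 7.45 + 3.89 = 694.34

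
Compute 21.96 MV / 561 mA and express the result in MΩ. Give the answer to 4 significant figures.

(21.96 × 10^6) / (561 × 10^-3) = 0.0391444 × 10^9 Ω

39.14 MΩ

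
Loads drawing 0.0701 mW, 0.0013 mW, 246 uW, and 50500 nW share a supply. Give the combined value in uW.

367.9 uW

In uW:
  0.0701 mW = 0.0701 × 10³ uW = 70.1
  0.0013 mW = 0.0013 × 10³ uW = 1.3
  246 uW → 246
  50500 nW = 50500 × 10⁻³ uW = 50.5
Sum: 70.1 + 1.3 + 246 + 50.5 = 367.9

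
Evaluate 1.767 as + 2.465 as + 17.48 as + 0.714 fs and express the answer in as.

In as:
  1.767 as → 1.767
  2.465 as → 2.465
  17.48 as → 17.48
  0.714 fs = 0.714 × 10³ as = 714
Sum: 1.767 + 2.465 + 17.48 + 714 = 735.712

735.712 as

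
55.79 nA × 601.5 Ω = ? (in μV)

55.79e-9 × 601.5 = 33557.685e-9 V

33.557685 μV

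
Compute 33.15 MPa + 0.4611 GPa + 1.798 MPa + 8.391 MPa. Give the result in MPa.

In MPa:
  33.15 MPa → 33.15
  0.4611 GPa = 0.4611 × 10³ MPa = 461.1
  1.798 MPa → 1.798
  8.391 MPa → 8.391
Sum: 33.15 + 461.1 + 1.798 + 8.391 = 504.439

504.439 MPa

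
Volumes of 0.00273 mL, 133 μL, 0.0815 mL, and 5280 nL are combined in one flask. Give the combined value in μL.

In μL:
  0.00273 mL = 0.00273e3 μL = 2.73
  133 μL → 133
  0.0815 mL = 0.0815e3 μL = 81.5
  5280 nL = 5280e-3 μL = 5.28
Sum: 2.73 + 133 + 81.5 + 5.28 = 222.51

222.51 μL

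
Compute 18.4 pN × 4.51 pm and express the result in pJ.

18.4e-12 × 4.51e-12 = 82.984e-24 J

0.000000000082984 pJ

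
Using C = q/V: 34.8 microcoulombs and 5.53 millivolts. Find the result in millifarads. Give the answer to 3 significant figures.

(34.8 × 10^-6) / (5.53 × 10^-3) = 6.2929 × 10^-3 F

6.29 millifarads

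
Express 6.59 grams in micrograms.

6590000 micrograms

(no prefix) = 10⁰, micro = 10⁻⁶; factor is 10⁶.
6.59 × 10⁶ = 6590000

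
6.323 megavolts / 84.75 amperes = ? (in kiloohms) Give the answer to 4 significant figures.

74.61 kiloohms

(6.323 × 10⁶) / (84.75) = 0.0746077 × 10⁶ Ω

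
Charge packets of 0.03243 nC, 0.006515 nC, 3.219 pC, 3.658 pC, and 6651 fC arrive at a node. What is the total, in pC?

52.473 pC

In pC:
  0.03243 nC = 0.03243e3 pC = 32.43
  0.006515 nC = 0.006515e3 pC = 6.515
  3.219 pC → 3.219
  3.658 pC → 3.658
  6651 fC = 6651e-3 pC = 6.651
Sum: 32.43 + 6.515 + 3.219 + 3.658 + 6.651 = 52.473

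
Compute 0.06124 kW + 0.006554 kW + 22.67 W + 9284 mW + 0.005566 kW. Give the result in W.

In W:
  0.06124 kW = 0.06124 × 10^3 W = 61.24
  0.006554 kW = 0.006554 × 10^3 W = 6.554
  22.67 W → 22.67
  9284 mW = 9284 × 10^-3 W = 9.284
  0.005566 kW = 0.005566 × 10^3 W = 5.566
Sum: 61.24 + 6.554 + 22.67 + 9.284 + 5.566 = 105.314

105.314 W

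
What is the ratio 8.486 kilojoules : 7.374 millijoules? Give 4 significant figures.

1151000

(8.486 × 10³) / (7.374 × 10⁻³) = 1.1508 × 10⁶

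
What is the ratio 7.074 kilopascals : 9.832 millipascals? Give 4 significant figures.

(7.074 × 10³) / (9.832 × 10⁻³) = 0.71949 × 10⁶

719500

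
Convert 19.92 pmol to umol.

0.00001992 umol

pico = 10⁻¹², micro = 10⁻⁶; factor is 10⁻⁶.
19.92 × 10⁻⁶ = 0.00001992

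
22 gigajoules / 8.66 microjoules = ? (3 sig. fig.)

2540000000000000

(22 × 10^9) / (8.66 × 10^-6) = 2.54 × 10^15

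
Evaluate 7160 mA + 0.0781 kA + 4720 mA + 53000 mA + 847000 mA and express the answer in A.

989.98 A

In A:
  7160 mA = 7160e-3 A = 7.16
  0.0781 kA = 0.0781e3 A = 78.1
  4720 mA = 4720e-3 A = 4.72
  53000 mA = 53000e-3 A = 53
  847000 mA = 847000e-3 A = 847
Sum: 7.16 + 78.1 + 4.72 + 53 + 847 = 989.98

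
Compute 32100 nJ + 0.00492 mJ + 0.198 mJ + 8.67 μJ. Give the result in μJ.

243.69 μJ

In μJ:
  32100 nJ = 32100e-3 μJ = 32.1
  0.00492 mJ = 0.00492e3 μJ = 4.92
  0.198 mJ = 0.198e3 μJ = 198
  8.67 μJ → 8.67
Sum: 32.1 + 4.92 + 198 + 8.67 = 243.69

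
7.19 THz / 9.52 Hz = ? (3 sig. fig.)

755000000000

(7.19 × 10¹²) / (9.52) = 0.7553 × 10¹²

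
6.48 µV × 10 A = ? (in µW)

6.48e-6 × 10 = 64.8e-6 W

64.8 µW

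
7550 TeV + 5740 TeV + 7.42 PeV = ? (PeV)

20.71 PeV

In PeV:
  7550 TeV = 7550e-3 PeV = 7.55
  5740 TeV = 5740e-3 PeV = 5.74
  7.42 PeV → 7.42
Sum: 7.55 + 5.74 + 7.42 = 20.71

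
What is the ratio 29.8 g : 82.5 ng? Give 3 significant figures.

(29.8) / (82.5e-9) = 0.3612e9

361000000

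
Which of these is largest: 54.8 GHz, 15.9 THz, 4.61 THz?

15.9 THz

54.8 GHz = 54800000000 Hz
15.9 THz = 15900000000000 Hz
4.61 THz = 4610000000000 Hz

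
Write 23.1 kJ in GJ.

kilo = 1e3, giga = 1e9; factor is 1e-6.
23.1 × 1e-6 = 0.0000231

0.0000231 GJ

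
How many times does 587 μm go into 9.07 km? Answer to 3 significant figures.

15500000

(9.07 × 10^3) / (587 × 10^-6) = 0.01545 × 10^9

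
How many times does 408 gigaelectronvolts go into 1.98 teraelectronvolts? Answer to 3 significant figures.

(1.98 × 10¹²) / (408 × 10⁹) = 0.004853 × 10³

4.85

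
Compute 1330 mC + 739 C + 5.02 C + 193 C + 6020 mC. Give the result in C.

In C:
  1330 mC = 1330 × 10⁻³ C = 1.33
  739 C → 739
  5.02 C → 5.02
  193 C → 193
  6020 mC = 6020 × 10⁻³ C = 6.02
Sum: 1.33 + 739 + 5.02 + 193 + 6.02 = 944.37

944.37 C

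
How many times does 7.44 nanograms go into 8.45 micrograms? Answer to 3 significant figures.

(8.45e-6) / (7.44e-9) = 1.136e3

1140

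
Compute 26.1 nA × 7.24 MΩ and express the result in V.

0.188964 V

26.1e-9 × 7.24e6 = 188.964e-3 V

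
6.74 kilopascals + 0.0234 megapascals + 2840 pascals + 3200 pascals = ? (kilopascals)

36.18 kilopascals

In kilopascals:
  6.74 kilopascals → 6.74
  0.0234 megapascals = 0.0234 × 10³ kilopascals = 23.4
  2840 pascals = 2840 × 10⁻³ kilopascals = 2.84
  3200 pascals = 3200 × 10⁻³ kilopascals = 3.2
Sum: 6.74 + 23.4 + 2.84 + 3.2 = 36.18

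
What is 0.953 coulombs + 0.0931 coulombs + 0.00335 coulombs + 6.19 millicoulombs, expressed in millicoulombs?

In millicoulombs:
  0.953 coulombs = 0.953 × 10^3 millicoulombs = 953
  0.0931 coulombs = 0.0931 × 10^3 millicoulombs = 93.1
  0.00335 coulombs = 0.00335 × 10^3 millicoulombs = 3.35
  6.19 millicoulombs → 6.19
Sum: 953 + 93.1 + 3.35 + 6.19 = 1055.64

1055.64 millicoulombs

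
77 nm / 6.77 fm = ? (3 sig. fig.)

11400000

(77 × 10⁻⁹) / (6.77 × 10⁻¹⁵) = 11.37 × 10⁶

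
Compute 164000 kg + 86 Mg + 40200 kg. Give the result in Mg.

In Mg:
  164000 kg = 164000e-3 Mg = 164
  86 Mg → 86
  40200 kg = 40200e-3 Mg = 40.2
Sum: 164 + 86 + 40.2 = 290.2

290.2 Mg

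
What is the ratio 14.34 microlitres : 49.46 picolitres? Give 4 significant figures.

(14.34e-6) / (49.46e-12) = 0.28993e6

289900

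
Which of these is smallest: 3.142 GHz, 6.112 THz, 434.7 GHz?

3.142 GHz = 3142000000 Hz
6.112 THz = 6112000000000 Hz
434.7 GHz = 434700000000 Hz

3.142 GHz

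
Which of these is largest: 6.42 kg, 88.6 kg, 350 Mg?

6.42 kg = 6420 g
88.6 kg = 88600 g
350 Mg = 350000000 g

350 Mg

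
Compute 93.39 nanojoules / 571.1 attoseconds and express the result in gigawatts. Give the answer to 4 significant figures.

(93.39 × 10^-9) / (571.1 × 10^-18) = 0.163527 × 10^9 W

0.1635 gigawatts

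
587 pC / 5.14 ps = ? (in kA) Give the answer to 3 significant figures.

0.114 kA

(587e-12) / (5.14e-12) = 114.2 A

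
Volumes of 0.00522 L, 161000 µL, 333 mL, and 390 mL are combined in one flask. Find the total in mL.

In mL:
  0.00522 L = 0.00522e3 mL = 5.22
  161000 µL = 161000e-3 mL = 161
  333 mL → 333
  390 mL → 390
Sum: 5.22 + 161 + 333 + 390 = 889.22

889.22 mL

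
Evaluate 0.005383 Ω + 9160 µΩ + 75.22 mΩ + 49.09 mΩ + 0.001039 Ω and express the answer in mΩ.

139.892 mΩ

In mΩ:
  0.005383 Ω = 0.005383e3 mΩ = 5.383
  9160 µΩ = 9160e-3 mΩ = 9.16
  75.22 mΩ → 75.22
  49.09 mΩ → 49.09
  0.001039 Ω = 0.001039e3 mΩ = 1.039
Sum: 5.383 + 9.16 + 75.22 + 49.09 + 1.039 = 139.892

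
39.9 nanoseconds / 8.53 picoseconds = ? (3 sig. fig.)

4680

(39.9 × 10^-9) / (8.53 × 10^-12) = 4.678 × 10^3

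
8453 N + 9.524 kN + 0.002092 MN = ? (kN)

20.069 kN

In kN:
  8453 N = 8453 × 10⁻³ kN = 8.453
  9.524 kN → 9.524
  0.002092 MN = 0.002092 × 10³ kN = 2.092
Sum: 8.453 + 9.524 + 2.092 = 20.069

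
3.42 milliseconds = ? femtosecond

milli = 1e-3, femto = 1e-15; factor is 1e12.
3.42 × 1e12 = 3420000000000

3420000000000 femtoseconds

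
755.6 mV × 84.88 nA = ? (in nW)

755.6 × 10^-3 × 84.88 × 10^-9 = 64135.328 × 10^-12 W

64.135328 nW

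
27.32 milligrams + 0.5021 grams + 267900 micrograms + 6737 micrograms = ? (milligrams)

In milligrams:
  27.32 milligrams → 27.32
  0.5021 grams = 0.5021 × 10³ milligrams = 502.1
  267900 micrograms = 267900 × 10⁻³ milligrams = 267.9
  6737 micrograms = 6737 × 10⁻³ milligrams = 6.737
Sum: 27.32 + 502.1 + 267.9 + 6.737 = 804.057

804.057 milligrams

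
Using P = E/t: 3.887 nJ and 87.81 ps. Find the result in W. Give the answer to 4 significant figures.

(3.887e-9) / (87.81e-12) = 0.044266e3 W

44.27 W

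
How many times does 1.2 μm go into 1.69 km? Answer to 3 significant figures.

(1.69 × 10³) / (1.2 × 10⁻⁶) = 1.408 × 10⁹

1410000000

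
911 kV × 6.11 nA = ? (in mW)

5.56621 mW

911 × 10^3 × 6.11 × 10^-9 = 5566.21 × 10^-6 W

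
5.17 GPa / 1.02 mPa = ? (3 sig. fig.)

5070000000000

(5.17 × 10^9) / (1.02 × 10^-3) = 5.069 × 10^12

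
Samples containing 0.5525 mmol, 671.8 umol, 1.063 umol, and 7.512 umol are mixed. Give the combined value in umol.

1232.875 umol

In umol:
  0.5525 mmol = 0.5525 × 10³ umol = 552.5
  671.8 umol → 671.8
  1.063 umol → 1.063
  7.512 umol → 7.512
Sum: 552.5 + 671.8 + 1.063 + 7.512 = 1232.875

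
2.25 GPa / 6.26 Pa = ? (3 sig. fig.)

359000000

(2.25 × 10⁹) / (6.26) = 0.3594 × 10⁹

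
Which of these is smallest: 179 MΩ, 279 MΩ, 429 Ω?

429 Ω

179 MΩ = 179000000 Ω
279 MΩ = 279000000 Ω
429 Ω = 429 Ω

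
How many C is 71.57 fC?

femto = 1e-15, (no prefix) = 1e0; factor is 1e-15.
71.57 × 1e-15 = 0.00000000000007157

0.00000000000007157 C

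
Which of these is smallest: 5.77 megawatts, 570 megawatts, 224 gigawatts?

5.77 megawatts

5.77 megawatts = 5770000 watts
570 megawatts = 570000000 watts
224 gigawatts = 224000000000 watts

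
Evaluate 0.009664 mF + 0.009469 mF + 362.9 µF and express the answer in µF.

382.033 µF

In µF:
  0.009664 mF = 0.009664 × 10³ µF = 9.664
  0.009469 mF = 0.009469 × 10³ µF = 9.469
  362.9 µF → 362.9
Sum: 9.664 + 9.469 + 362.9 = 382.033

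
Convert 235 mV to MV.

milli = 10^-3, mega = 10^6; factor is 10^-9.
235 × 10^-9 = 0.000000235

0.000000235 MV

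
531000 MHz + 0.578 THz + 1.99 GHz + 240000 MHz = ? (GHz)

In GHz:
  531000 MHz = 531000 × 10⁻³ GHz = 531
  0.578 THz = 0.578 × 10³ GHz = 578
  1.99 GHz → 1.99
  240000 MHz = 240000 × 10⁻³ GHz = 240
Sum: 531 + 578 + 1.99 + 240 = 1350.99

1350.99 GHz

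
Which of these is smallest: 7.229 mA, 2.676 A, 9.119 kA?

7.229 mA

7.229 mA = 0.007229 A
2.676 A = 2.676 A
9.119 kA = 9119 A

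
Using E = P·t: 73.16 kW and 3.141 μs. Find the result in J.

0.22979556 J

73.16 × 10³ × 3.141 × 10⁻⁶ = 229.79556 × 10⁻³ J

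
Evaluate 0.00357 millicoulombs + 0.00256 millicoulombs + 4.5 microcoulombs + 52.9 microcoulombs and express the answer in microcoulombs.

63.53 microcoulombs

In microcoulombs:
  0.00357 millicoulombs = 0.00357 × 10³ microcoulombs = 3.57
  0.00256 millicoulombs = 0.00256 × 10³ microcoulombs = 2.56
  4.5 microcoulombs → 4.5
  52.9 microcoulombs → 52.9
Sum: 3.57 + 2.56 + 4.5 + 52.9 = 63.53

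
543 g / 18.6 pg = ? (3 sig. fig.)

29200000000000

(543) / (18.6 × 10^-12) = 29.19 × 10^12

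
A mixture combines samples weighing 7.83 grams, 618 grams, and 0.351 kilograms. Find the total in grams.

976.83 grams

In grams:
  7.83 grams → 7.83
  618 grams → 618
  0.351 kilograms = 0.351 × 10³ grams = 351
Sum: 7.83 + 618 + 351 = 976.83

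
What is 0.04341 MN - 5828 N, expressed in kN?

In kN:
  0.04341 MN = 0.04341e3 kN = 43.41
  5828 N = 5828e-3 kN = 5.828
Difference: 43.41 - 5.828 = 37.582

37.582 kN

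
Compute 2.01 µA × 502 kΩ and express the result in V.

2.01e-6 × 502e3 = 1009.02e-3 V

1.00902 V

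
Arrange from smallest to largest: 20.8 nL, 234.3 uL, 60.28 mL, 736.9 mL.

20.8 nL = 0.0000000208 L
234.3 uL = 0.0002343 L
60.28 mL = 0.06028 L
736.9 mL = 0.7369 L

20.8 nL < 234.3 uL < 60.28 mL < 736.9 mL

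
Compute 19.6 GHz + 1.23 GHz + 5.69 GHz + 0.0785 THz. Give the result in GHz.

105.02 GHz

In GHz:
  19.6 GHz → 19.6
  1.23 GHz → 1.23
  5.69 GHz → 5.69
  0.0785 THz = 0.0785 × 10^3 GHz = 78.5
Sum: 19.6 + 1.23 + 5.69 + 78.5 = 105.02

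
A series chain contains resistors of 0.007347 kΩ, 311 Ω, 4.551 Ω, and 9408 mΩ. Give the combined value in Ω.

332.306 Ω

In Ω:
  0.007347 kΩ = 0.007347e3 Ω = 7.347
  311 Ω → 311
  4.551 Ω → 4.551
  9408 mΩ = 9408e-3 Ω = 9.408
Sum: 7.347 + 311 + 4.551 + 9.408 = 332.306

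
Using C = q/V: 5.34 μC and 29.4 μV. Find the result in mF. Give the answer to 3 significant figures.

(5.34 × 10^-6) / (29.4 × 10^-6) = 0.18163 F

182 mF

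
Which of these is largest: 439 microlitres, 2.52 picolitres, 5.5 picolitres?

439 microlitres = 0.000439 litres
2.52 picolitres = 0.00000000000252 litres
5.5 picolitres = 0.0000000000055 litres

439 microlitres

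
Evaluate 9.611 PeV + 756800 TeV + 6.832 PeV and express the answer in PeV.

In PeV:
  9.611 PeV → 9.611
  756800 TeV = 756800 × 10^-3 PeV = 756.8
  6.832 PeV → 6.832
Sum: 9.611 + 756.8 + 6.832 = 773.243

773.243 PeV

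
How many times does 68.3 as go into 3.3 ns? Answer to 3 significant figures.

(3.3 × 10^-9) / (68.3 × 10^-18) = 0.04832 × 10^9

48300000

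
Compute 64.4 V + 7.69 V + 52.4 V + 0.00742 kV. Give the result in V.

In V:
  64.4 V → 64.4
  7.69 V → 7.69
  52.4 V → 52.4
  0.00742 kV = 0.00742 × 10^3 V = 7.42
Sum: 64.4 + 7.69 + 52.4 + 7.42 = 131.91

131.91 V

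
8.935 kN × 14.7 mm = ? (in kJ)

0.1313445 kJ

8.935e3 × 14.7e-3 = 131.3445 J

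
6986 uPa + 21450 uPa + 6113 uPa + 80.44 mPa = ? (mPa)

114.989 mPa

In mPa:
  6986 uPa = 6986 × 10^-3 mPa = 6.986
  21450 uPa = 21450 × 10^-3 mPa = 21.45
  6113 uPa = 6113 × 10^-3 mPa = 6.113
  80.44 mPa → 80.44
Sum: 6.986 + 21.45 + 6.113 + 80.44 = 114.989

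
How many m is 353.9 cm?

3.539 m

centi = 10^-2, (no prefix) = 10^0; factor is 10^-2.
353.9 × 10^-2 = 3.539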